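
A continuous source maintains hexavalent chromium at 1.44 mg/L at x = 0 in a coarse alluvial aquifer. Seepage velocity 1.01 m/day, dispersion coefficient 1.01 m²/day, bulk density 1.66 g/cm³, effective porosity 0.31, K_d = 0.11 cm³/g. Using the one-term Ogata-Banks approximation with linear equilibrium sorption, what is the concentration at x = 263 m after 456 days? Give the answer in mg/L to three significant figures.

1.25 mg/L

Retardation factor R = 1 + ρ_b·K_d/n = 1 + 1.66 × 0.11/0.31 = 1.589.
Sorption retards both mechanisms: v_R = v/R = 0.6356 m/day, D_R = D/R = 0.6356 m²/day.
v_R·t = 0.6356 × 456 = 289.8336 m; 2√(D_R t) = 34.05 m; argument = (263 − 289.8336)/34.05 = -0.7881.
C = C₀ × ½·erfc(-0.7881) = 1.44 × 0.8675 = 1.25 mg/L.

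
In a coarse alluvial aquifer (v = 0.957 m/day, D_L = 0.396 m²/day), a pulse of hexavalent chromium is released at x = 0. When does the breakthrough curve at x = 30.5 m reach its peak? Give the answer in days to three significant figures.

For the 1D instantaneous-source solution, setting ∂C/∂t = 0 at fixed x gives v²t² + 2Dt − x² = 0, so t = (√(D² + v²x²) − D)/v².
√(D² + v²x²) = √(0.396² + 0.957² × 30.5²) = 29.19; v² = 0.915849.
t = (29.19 − 0.396)/0.915849 = 31.4 days (vs. the pure-advection estimate x/v = 31.9 d).

31.4 days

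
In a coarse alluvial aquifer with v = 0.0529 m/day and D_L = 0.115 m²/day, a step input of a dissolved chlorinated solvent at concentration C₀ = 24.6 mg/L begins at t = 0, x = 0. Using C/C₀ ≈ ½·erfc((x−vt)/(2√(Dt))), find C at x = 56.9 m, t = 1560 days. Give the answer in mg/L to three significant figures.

For a continuous step input, C/C₀ ≈ ½·erfc((x−vt)/(2√(Dt))).
vt = 0.0529 × 1560 = 82.524 m and 2√(Dt) = 2√(0.115 × 1560) = 26.79 m.
Argument (x−vt)/(2√(Dt)) = (56.9 − 82.524)/26.79 = -0.9565; ½·erfc(-0.9565) = 0.9119.
C = 24.6 × 0.9119 = 22.4 mg/L.

22.4 mg/L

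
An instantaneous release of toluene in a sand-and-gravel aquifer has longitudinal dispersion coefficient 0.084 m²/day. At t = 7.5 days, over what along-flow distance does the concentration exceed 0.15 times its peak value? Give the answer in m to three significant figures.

The plume is Gaussian with σ = √(2Dt) = √(2 × 0.084 × 7.5) = 1.122 m.
C/C_peak = exp(−Δx²/(2σ²)) = 0.15 ⇒ Δx = σ·√(−2 ln 0.15) = 1.122 × 1.948 = 2.186 m.
Width = 2Δx = 4.37 m.

4.37 m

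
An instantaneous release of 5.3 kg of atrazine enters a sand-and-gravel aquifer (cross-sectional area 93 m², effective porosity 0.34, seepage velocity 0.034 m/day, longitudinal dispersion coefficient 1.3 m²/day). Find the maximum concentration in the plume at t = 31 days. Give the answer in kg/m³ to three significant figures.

0.00745 kg/m³

The peak of an instantaneous 1D plume sits at x = vt; there the Gaussian factor is 1 and C_max = M/(n_e·A·√(4πDt)), where n_e·A is the pore area the mass is dissolved in.
√(4πDt) = √(4π × 1.3 × 31) = 22.50 m, so C_max = 5.3/(0.34 × 93 × 22.50) = 0.00745 kg/m³.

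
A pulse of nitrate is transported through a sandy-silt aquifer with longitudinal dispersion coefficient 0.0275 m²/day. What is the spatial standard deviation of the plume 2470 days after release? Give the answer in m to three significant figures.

Dispersive spreading gives a Gaussian with σ² = 2Dt; advection only shifts the center.
σ = √(2 × 0.0275 × 2470) = 11.7 m.

11.7 m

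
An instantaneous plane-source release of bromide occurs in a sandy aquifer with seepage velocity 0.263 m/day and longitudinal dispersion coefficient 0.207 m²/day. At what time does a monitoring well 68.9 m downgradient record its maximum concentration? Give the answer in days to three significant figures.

259 days

For the 1D instantaneous-source solution, setting ∂C/∂t = 0 at fixed x gives v²t² + 2Dt − x² = 0, so t = (√(D² + v²x²) − D)/v².
√(D² + v²x²) = √(0.207² + 0.263² × 68.9²) = 18.12; v² = 0.069169.
t = (18.12 − 0.207)/0.069169 = 259 days (vs. the pure-advection estimate x/v = 262 d).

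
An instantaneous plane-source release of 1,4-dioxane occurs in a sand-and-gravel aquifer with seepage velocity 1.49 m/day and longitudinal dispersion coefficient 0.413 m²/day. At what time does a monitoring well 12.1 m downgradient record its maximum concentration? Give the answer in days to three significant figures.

7.94 days

For the 1D instantaneous-source solution, setting ∂C/∂t = 0 at fixed x gives v²t² + 2Dt − x² = 0, so t = (√(D² + v²x²) − D)/v².
√(D² + v²x²) = √(0.413² + 1.49² × 12.1²) = 18.03; v² = 2.2201.
t = (18.03 − 0.413)/2.2201 = 7.94 days (vs. the pure-advection estimate x/v = 8.12 d).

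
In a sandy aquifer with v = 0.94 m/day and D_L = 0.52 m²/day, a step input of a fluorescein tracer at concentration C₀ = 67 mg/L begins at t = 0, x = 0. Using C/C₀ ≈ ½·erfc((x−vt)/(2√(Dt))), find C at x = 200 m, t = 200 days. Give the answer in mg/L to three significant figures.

13.6 mg/L

For a continuous step input, C/C₀ ≈ ½·erfc((x−vt)/(2√(Dt))).
vt = 0.94 × 200 = 188 m and 2√(Dt) = 2√(0.52 × 200) = 20.40 m.
Argument (x−vt)/(2√(Dt)) = (200 − 188)/20.40 = 0.5882; ½·erfc(0.5882) = 0.2027.
C = 67 × 0.2027 = 13.6 mg/L.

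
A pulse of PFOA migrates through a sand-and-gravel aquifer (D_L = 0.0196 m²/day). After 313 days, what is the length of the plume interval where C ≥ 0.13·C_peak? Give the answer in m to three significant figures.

14.2 m

The plume is Gaussian with σ = √(2Dt) = √(2 × 0.0196 × 313) = 3.503 m.
C/C_peak = exp(−Δx²/(2σ²)) = 0.13 ⇒ Δx = σ·√(−2 ln 0.13) = 3.503 × 2.020 = 7.076 m.
Width = 2Δx = 14.2 m.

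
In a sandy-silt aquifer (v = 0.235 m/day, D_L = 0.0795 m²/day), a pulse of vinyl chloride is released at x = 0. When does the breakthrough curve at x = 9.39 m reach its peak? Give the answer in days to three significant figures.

For the 1D instantaneous-source solution, setting ∂C/∂t = 0 at fixed x gives v²t² + 2Dt − x² = 0, so t = (√(D² + v²x²) − D)/v².
√(D² + v²x²) = √(0.0795² + 0.235² × 9.39²) = 2.208; v² = 0.055225.
t = (2.208 − 0.0795)/0.055225 = 38.5 days (vs. the pure-advection estimate x/v = 40.0 d).

38.5 days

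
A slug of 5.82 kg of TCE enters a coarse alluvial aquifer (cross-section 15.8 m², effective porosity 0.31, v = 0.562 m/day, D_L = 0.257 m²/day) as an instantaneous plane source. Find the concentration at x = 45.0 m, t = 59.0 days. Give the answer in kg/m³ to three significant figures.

0.00853 kg/m³

For an instantaneous plane source, C(x,t) = M/(n_e·A·√(4πDt)) · exp(−(x−vt)²/(4Dt)), with n_e·A the pore (flow) area.
Plume center vt = 0.562 × 59.0 = 33.158 m, so the well at 45.0 m is 11.842 m downgradient of the peak.
√(4πDt) = 13.80 m, giving peak height M/(n_e·A·√(4πDt)) = 5.82/(0.31 × 15.8 × 13.80) = 0.08610 kg/m³.
(x−vt)²/(4Dt) = (11.842)²/(4 × 0.257 × 59.0) = 2.312; exp(−2.312) = 0.09906.
C = 0.08610 × 0.09906 = 0.00853 kg/m³.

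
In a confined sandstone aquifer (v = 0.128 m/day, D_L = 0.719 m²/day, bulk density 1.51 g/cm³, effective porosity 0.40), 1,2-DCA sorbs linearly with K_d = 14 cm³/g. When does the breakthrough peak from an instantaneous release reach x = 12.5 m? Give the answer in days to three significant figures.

3400 days

Retardation factor R = 1 + ρ_b·K_d/n = 1 + 1.51 × 14/0.40 = 53.85.
Sorption retards both mechanisms: v_R = v/R = 0.002377 m/day, D_R = D/R = 0.01335 m²/day.
Peak time from v_R²t² + 2D_R t − x² = 0: t = (√(D_R² + v_R²x²) − D_R)/v_R².
√(D_R² + v_R²x²) = √(0.01335² + 0.002377² × 12.5²) = 0.03257; v_R² = 5.650e-06.
t = (0.03257 − 0.01335)/5.650e-06 = 3400 days.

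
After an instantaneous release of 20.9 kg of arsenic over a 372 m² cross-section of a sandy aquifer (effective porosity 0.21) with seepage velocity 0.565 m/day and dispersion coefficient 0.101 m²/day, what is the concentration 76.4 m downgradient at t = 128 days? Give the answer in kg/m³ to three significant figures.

0.0152 kg/m³

For an instantaneous plane source, C(x,t) = M/(n_e·A·√(4πDt)) · exp(−(x−vt)²/(4Dt)), with n_e·A the pore (flow) area.
Plume center vt = 0.565 × 128 = 72.32 m, so the well at 76.4 m is 4.08 m downgradient of the peak.
√(4πDt) = 12.75 m, giving peak height M/(n_e·A·√(4πDt)) = 20.9/(0.21 × 372 × 12.75) = 0.02098 kg/m³.
(x−vt)²/(4Dt) = (4.08)²/(4 × 0.101 × 128) = 0.3219; exp(−0.3219) = 0.7248.
C = 0.02098 × 0.7248 = 0.0152 kg/m³.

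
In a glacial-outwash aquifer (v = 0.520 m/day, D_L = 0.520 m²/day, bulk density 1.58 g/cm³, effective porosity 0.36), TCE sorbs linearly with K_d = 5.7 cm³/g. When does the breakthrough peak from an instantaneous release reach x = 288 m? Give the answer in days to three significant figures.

Retardation factor R = 1 + ρ_b·K_d/n = 1 + 1.58 × 5.7/0.36 = 26.02.
Sorption retards both mechanisms: v_R = v/R = 0.01998 m/day, D_R = D/R = 0.01998 m²/day.
Peak time from v_R²t² + 2D_R t − x² = 0: t = (√(D_R² + v_R²x²) − D_R)/v_R².
√(D_R² + v_R²x²) = √(0.01998² + 0.01998² × 288²) = 5.754; v_R² = 0.0003992.
t = (5.754 − 0.01998)/0.0003992 = 14400 days.

14400 days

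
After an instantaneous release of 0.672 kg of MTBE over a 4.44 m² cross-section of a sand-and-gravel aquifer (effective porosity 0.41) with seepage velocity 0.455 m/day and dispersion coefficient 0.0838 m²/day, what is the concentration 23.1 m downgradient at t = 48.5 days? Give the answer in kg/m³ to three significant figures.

For an instantaneous plane source, C(x,t) = M/(n_e·A·√(4πDt)) · exp(−(x−vt)²/(4Dt)), with n_e·A the pore (flow) area.
Plume center vt = 0.455 × 48.5 = 22.0675 m, so the well at 23.1 m is 1.0325 m downgradient of the peak.
√(4πDt) = 7.147 m, giving peak height M/(n_e·A·√(4πDt)) = 0.672/(0.41 × 4.44 × 7.147) = 0.05165 kg/m³.
(x−vt)²/(4Dt) = (1.0325)²/(4 × 0.0838 × 48.5) = 0.06557; exp(−0.06557) = 0.9365.
C = 0.05165 × 0.9365 = 0.0484 kg/m³.

0.0484 kg/m³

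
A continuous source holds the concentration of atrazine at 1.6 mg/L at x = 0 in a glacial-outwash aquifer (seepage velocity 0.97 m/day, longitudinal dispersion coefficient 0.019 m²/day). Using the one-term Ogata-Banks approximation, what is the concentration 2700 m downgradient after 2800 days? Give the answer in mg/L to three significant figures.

1.50 mg/L

For a continuous step input, C/C₀ ≈ ½·erfc((x−vt)/(2√(Dt))).
vt = 0.97 × 2800 = 2716 m and 2√(Dt) = 2√(0.019 × 2800) = 14.59 m.
Argument (x−vt)/(2√(Dt)) = (2700 − 2716)/14.59 = -1.097; ½·erfc(-1.097) = 0.9396.
C = 1.6 × 0.9396 = 1.50 mg/L.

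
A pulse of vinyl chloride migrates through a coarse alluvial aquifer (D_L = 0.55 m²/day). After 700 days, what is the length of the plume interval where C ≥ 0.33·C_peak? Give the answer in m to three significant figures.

82.6 m

The plume is Gaussian with σ = √(2Dt) = √(2 × 0.55 × 700) = 27.75 m.
C/C_peak = exp(−Δx²/(2σ²)) = 0.33 ⇒ Δx = σ·√(−2 ln 0.33) = 27.75 × 1.489 = 41.32 m.
Width = 2Δx = 82.6 m.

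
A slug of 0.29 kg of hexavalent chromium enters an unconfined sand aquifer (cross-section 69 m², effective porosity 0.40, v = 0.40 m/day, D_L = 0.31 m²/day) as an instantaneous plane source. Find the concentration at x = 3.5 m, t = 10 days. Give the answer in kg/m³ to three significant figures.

0.00165 kg/m³

For an instantaneous plane source, C(x,t) = M/(n_e·A·√(4πDt)) · exp(−(x−vt)²/(4Dt)), with n_e·A the pore (flow) area.
Plume center vt = 0.40 × 10 = 4 m, so the well at 3.5 m is 0.5 m upgradient of the peak.
√(4πDt) = 6.241 m, giving peak height M/(n_e·A·√(4πDt)) = 0.29/(0.40 × 69 × 6.241) = 0.001684 kg/m³.
(x−vt)²/(4Dt) = (-0.5)²/(4 × 0.31 × 10) = 0.02016; exp(−0.02016) = 0.9800.
C = 0.001684 × 0.9800 = 0.00165 kg/m³.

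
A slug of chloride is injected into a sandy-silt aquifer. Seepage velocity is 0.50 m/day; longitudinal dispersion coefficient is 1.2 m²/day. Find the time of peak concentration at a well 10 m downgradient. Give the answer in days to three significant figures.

15.8 days

For the 1D instantaneous-source solution, setting ∂C/∂t = 0 at fixed x gives v²t² + 2Dt − x² = 0, so t = (√(D² + v²x²) − D)/v².
√(D² + v²x²) = √(1.2² + 0.50² × 10²) = 5.142; v² = 0.25.
t = (5.142 − 1.2)/0.25 = 15.8 days (vs. the pure-advection estimate x/v = 20.0 d).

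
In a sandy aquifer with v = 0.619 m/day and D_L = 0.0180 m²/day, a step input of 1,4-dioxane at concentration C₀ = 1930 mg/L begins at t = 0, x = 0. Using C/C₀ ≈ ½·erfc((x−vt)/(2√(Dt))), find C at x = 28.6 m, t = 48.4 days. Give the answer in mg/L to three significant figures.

For a continuous step input, C/C₀ ≈ ½·erfc((x−vt)/(2√(Dt))).
vt = 0.619 × 48.4 = 29.9596 m and 2√(Dt) = 2√(0.0180 × 48.4) = 1.867 m.
Argument (x−vt)/(2√(Dt)) = (28.6 − 29.9596)/1.867 = -0.7282; ½·erfc(-0.7282) = 0.8485.
C = 1930 × 0.8485 = 1640 mg/L.

1640 mg/L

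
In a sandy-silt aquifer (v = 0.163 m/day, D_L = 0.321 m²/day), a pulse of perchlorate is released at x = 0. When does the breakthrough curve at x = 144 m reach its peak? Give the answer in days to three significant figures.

For the 1D instantaneous-source solution, setting ∂C/∂t = 0 at fixed x gives v²t² + 2Dt − x² = 0, so t = (√(D² + v²x²) − D)/v².
√(D² + v²x²) = √(0.321² + 0.163² × 144²) = 23.47; v² = 0.026569.
t = (23.47 − 0.321)/0.026569 = 871 days (vs. the pure-advection estimate x/v = 883 d).

871 days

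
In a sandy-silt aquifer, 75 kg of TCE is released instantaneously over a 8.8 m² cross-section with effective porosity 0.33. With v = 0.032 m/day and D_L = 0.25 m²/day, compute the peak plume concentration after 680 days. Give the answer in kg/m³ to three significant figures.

The peak of an instantaneous 1D plume sits at x = vt; there the Gaussian factor is 1 and C_max = M/(n_e·A·√(4πDt)), where n_e·A is the pore area the mass is dissolved in.
√(4πDt) = √(4π × 0.25 × 680) = 46.22 m, so C_max = 75/(0.33 × 8.8 × 46.22) = 0.559 kg/m³.

0.559 kg/m³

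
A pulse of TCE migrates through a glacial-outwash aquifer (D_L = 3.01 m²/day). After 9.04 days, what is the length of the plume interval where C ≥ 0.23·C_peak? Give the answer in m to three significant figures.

The plume is Gaussian with σ = √(2Dt) = √(2 × 3.01 × 9.04) = 7.377 m.
C/C_peak = exp(−Δx²/(2σ²)) = 0.23 ⇒ Δx = σ·√(−2 ln 0.23) = 7.377 × 1.714 = 12.64 m.
Width = 2Δx = 25.3 m.

25.3 m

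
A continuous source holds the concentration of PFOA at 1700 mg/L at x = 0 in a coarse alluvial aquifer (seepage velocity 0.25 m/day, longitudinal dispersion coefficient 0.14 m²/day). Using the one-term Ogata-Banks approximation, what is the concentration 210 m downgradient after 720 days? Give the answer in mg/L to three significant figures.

For a continuous step input, C/C₀ ≈ ½·erfc((x−vt)/(2√(Dt))).
vt = 0.25 × 720 = 180 m and 2√(Dt) = 2√(0.14 × 720) = 20.08 m.
Argument (x−vt)/(2√(Dt)) = (210 − 180)/20.08 = 1.494; ½·erfc(1.494) = 0.01731.
C = 1700 × 0.01731 = 29.4 mg/L.

29.4 mg/L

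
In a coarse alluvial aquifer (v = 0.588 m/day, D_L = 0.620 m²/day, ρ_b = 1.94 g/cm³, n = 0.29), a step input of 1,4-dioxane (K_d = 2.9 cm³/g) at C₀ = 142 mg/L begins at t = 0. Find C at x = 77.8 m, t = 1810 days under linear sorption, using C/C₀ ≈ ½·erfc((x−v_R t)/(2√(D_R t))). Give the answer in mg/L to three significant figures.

1.03 mg/L

Retardation factor R = 1 + ρ_b·K_d/n = 1 + 1.94 × 2.9/0.29 = 20.40.
Sorption retards both mechanisms: v_R = v/R = 0.02882 m/day, D_R = D/R = 0.03039 m²/day.
v_R·t = 0.02882 × 1810 = 52.1642 m; 2√(D_R t) = 14.83 m; argument = (77.8 − 52.1642)/14.83 = 1.729.
C = C₀ × ½·erfc(1.729) = 142 × 0.007239 = 1.03 mg/L.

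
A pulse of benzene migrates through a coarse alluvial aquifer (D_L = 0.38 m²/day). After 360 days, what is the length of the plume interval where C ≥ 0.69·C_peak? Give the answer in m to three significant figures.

The plume is Gaussian with σ = √(2Dt) = √(2 × 0.38 × 360) = 16.54 m.
C/C_peak = exp(−Δx²/(2σ²)) = 0.69 ⇒ Δx = σ·√(−2 ln 0.69) = 16.54 × 0.8615 = 14.25 m.
Width = 2Δx = 28.5 m.

28.5 m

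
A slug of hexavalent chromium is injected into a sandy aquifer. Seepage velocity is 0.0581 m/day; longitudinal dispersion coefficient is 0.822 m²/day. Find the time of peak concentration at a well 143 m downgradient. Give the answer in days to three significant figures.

For the 1D instantaneous-source solution, setting ∂C/∂t = 0 at fixed x gives v²t² + 2Dt − x² = 0, so t = (√(D² + v²x²) − D)/v².
√(D² + v²x²) = √(0.822² + 0.0581² × 143²) = 8.349; v² = 0.00337561.
t = (8.349 − 0.822)/0.00337561 = 2230 days (vs. the pure-advection estimate x/v = 2460 d).

2230 days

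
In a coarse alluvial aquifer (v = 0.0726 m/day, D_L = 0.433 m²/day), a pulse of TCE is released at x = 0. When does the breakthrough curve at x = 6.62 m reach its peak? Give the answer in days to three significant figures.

40.6 days

For the 1D instantaneous-source solution, setting ∂C/∂t = 0 at fixed x gives v²t² + 2Dt − x² = 0, so t = (√(D² + v²x²) − D)/v².
√(D² + v²x²) = √(0.433² + 0.0726² × 6.62²) = 0.6469; v² = 0.00527076.
t = (0.6469 − 0.433)/0.00527076 = 40.6 days (vs. the pure-advection estimate x/v = 91.2 d).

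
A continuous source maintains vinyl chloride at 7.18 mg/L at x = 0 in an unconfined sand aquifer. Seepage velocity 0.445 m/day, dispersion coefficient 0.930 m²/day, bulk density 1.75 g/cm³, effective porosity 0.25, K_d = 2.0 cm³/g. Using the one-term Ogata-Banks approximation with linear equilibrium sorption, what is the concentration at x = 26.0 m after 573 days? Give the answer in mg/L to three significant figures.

Retardation factor R = 1 + ρ_b·K_d/n = 1 + 1.75 × 2.0/0.25 = 15.00.
Sorption retards both mechanisms: v_R = v/R = 0.02967 m/day, D_R = D/R = 0.06200 m²/day.
v_R·t = 0.02967 × 573 = 17.00091 m; 2√(D_R t) = 11.92 m; argument = (26.0 − 17.00091)/11.92 = 0.7550.
C = C₀ × ½·erfc(0.7550) = 7.18 × 0.1428 = 1.03 mg/L.

1.03 mg/L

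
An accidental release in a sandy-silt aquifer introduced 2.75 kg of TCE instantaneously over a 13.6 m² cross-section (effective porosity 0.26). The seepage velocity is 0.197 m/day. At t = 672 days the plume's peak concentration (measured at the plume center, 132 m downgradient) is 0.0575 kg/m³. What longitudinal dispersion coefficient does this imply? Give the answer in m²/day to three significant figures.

At the plume center C_max = M/(n_e·A·√(4πDt)), so D = M²/(4πt·(n_e·A·C_max)²).
n_e·A·C_max = 0.26 × 13.6 × 0.0575 = 0.2033 kg/m.
D = 2.75²/(4π × 672 × 0.2033²) = 0.0217 m²/day.

0.0217 m²/day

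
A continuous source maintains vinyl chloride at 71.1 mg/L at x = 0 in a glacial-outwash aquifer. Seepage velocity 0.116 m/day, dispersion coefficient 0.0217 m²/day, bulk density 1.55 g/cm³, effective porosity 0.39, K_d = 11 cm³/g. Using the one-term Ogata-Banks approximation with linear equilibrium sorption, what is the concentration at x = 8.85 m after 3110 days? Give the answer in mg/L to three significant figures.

23.2 mg/L

Retardation factor R = 1 + ρ_b·K_d/n = 1 + 1.55 × 11/0.39 = 44.72.
Sorption retards both mechanisms: v_R = v/R = 0.002594 m/day, D_R = D/R = 0.0004852 m²/day.
v_R·t = 0.002594 × 3110 = 8.06734 m; 2√(D_R t) = 2.457 m; argument = (8.85 − 8.06734)/2.457 = 0.3185.
C = C₀ × ½·erfc(0.3185) = 71.1 × 0.3262 = 23.2 mg/L.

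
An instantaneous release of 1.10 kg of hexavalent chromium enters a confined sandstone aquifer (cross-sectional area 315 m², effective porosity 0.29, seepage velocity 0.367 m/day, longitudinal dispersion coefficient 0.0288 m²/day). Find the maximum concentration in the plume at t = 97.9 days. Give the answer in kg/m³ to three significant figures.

0.00202 kg/m³

The peak of an instantaneous 1D plume sits at x = vt; there the Gaussian factor is 1 and C_max = M/(n_e·A·√(4πDt)), where n_e·A is the pore area the mass is dissolved in.
√(4πDt) = √(4π × 0.0288 × 97.9) = 5.952 m, so C_max = 1.10/(0.29 × 315 × 5.952) = 0.00202 kg/m³.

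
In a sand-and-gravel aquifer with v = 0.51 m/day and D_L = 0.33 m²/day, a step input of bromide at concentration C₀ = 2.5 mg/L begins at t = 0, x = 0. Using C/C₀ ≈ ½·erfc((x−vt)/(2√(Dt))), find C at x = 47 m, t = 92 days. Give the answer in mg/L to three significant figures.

For a continuous step input, C/C₀ ≈ ½·erfc((x−vt)/(2√(Dt))).
vt = 0.51 × 92 = 46.92 m and 2√(Dt) = 2√(0.33 × 92) = 11.02 m.
Argument (x−vt)/(2√(Dt)) = (47 − 46.92)/11.02 = 0.007260; ½·erfc(0.007260) = 0.4959.
C = 2.5 × 0.4959 = 1.24 mg/L.

1.24 mg/L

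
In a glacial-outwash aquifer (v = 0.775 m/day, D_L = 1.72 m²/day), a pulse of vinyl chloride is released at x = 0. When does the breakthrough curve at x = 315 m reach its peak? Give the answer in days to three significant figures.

404 days

For the 1D instantaneous-source solution, setting ∂C/∂t = 0 at fixed x gives v²t² + 2Dt − x² = 0, so t = (√(D² + v²x²) − D)/v².
√(D² + v²x²) = √(1.72² + 0.775² × 315²) = 244.1; v² = 0.600625.
t = (244.1 − 1.72)/0.600625 = 404 days (vs. the pure-advection estimate x/v = 406 d).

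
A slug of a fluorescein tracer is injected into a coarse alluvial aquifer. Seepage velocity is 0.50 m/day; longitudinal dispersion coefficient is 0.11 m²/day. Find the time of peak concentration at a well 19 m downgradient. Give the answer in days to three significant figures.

37.6 days

For the 1D instantaneous-source solution, setting ∂C/∂t = 0 at fixed x gives v²t² + 2Dt − x² = 0, so t = (√(D² + v²x²) − D)/v².
√(D² + v²x²) = √(0.11² + 0.50² × 19²) = 9.501; v² = 0.25.
t = (9.501 − 0.11)/0.25 = 37.6 days (vs. the pure-advection estimate x/v = 38.0 d).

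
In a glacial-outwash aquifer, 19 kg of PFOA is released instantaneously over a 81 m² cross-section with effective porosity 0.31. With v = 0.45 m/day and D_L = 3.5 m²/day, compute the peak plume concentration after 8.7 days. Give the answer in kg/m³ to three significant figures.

The peak of an instantaneous 1D plume sits at x = vt; there the Gaussian factor is 1 and C_max = M/(n_e·A·√(4πDt)), where n_e·A is the pore area the mass is dissolved in.
√(4πDt) = √(4π × 3.5 × 8.7) = 19.56 m, so C_max = 19/(0.31 × 81 × 19.56) = 0.0387 kg/m³.

0.0387 kg/m³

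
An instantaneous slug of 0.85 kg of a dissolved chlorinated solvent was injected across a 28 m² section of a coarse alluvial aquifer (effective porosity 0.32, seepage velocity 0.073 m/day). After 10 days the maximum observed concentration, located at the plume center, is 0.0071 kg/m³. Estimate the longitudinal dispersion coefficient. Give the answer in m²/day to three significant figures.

At the plume center C_max = M/(n_e·A·√(4πDt)), so D = M²/(4πt·(n_e·A·C_max)²).
n_e·A·C_max = 0.32 × 28 × 0.0071 = 0.06362 kg/m.
D = 0.85²/(4π × 10 × 0.06362²) = 1.42 m²/day.

1.42 m²/day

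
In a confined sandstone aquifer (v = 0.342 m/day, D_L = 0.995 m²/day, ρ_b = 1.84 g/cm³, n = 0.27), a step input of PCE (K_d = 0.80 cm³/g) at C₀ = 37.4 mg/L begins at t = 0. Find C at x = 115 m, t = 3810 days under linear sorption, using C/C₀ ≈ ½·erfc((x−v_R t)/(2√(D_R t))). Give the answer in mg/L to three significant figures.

37.2 mg/L

Retardation factor R = 1 + ρ_b·K_d/n = 1 + 1.84 × 0.80/0.27 = 6.452.
Sorption retards both mechanisms: v_R = v/R = 0.05301 m/day, D_R = D/R = 0.1542 m²/day.
v_R·t = 0.05301 × 3810 = 201.9681 m; 2√(D_R t) = 48.48 m; argument = (115 − 201.9681)/48.48 = -1.794.
C = C₀ × ½·erfc(-1.794) = 37.4 × 0.9944 = 37.2 mg/L.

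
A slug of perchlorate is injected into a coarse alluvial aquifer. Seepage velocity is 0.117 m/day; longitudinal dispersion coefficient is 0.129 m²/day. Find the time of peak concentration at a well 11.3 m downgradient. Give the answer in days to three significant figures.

87.6 days

For the 1D instantaneous-source solution, setting ∂C/∂t = 0 at fixed x gives v²t² + 2Dt − x² = 0, so t = (√(D² + v²x²) − D)/v².
√(D² + v²x²) = √(0.129² + 0.117² × 11.3²) = 1.328; v² = 0.013689.
t = (1.328 − 0.129)/0.013689 = 87.6 days (vs. the pure-advection estimate x/v = 96.6 d).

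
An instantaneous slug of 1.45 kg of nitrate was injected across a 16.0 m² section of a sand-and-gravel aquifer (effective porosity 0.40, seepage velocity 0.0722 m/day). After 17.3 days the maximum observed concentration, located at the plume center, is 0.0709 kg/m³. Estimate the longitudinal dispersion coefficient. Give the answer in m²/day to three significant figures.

0.0470 m²/day

At the plume center C_max = M/(n_e·A·√(4πDt)), so D = M²/(4πt·(n_e·A·C_max)²).
n_e·A·C_max = 0.40 × 16.0 × 0.0709 = 0.4538 kg/m.
D = 1.45²/(4π × 17.3 × 0.4538²) = 0.0470 m²/day.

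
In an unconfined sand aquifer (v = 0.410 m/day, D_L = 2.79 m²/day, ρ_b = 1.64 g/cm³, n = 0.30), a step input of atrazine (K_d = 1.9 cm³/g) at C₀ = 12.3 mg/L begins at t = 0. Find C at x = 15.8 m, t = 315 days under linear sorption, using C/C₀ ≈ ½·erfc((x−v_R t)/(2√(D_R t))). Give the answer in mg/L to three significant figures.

Retardation factor R = 1 + ρ_b·K_d/n = 1 + 1.64 × 1.9/0.30 = 11.39.
Sorption retards both mechanisms: v_R = v/R = 0.03600 m/day, D_R = D/R = 0.2450 m²/day.
v_R·t = 0.03600 × 315 = 11.34 m; 2√(D_R t) = 17.57 m; argument = (15.8 − 11.34)/17.57 = 0.2538.
C = C₀ × ½·erfc(0.2538) = 12.3 × 0.3598 = 4.43 mg/L.

4.43 mg/L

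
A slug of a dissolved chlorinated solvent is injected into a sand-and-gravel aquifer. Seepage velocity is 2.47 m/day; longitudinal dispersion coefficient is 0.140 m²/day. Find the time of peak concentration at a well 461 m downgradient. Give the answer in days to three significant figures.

For the 1D instantaneous-source solution, setting ∂C/∂t = 0 at fixed x gives v²t² + 2Dt − x² = 0, so t = (√(D² + v²x²) − D)/v².
√(D² + v²x²) = √(0.140² + 2.47² × 461²) = 1139; v² = 6.1009.
t = (1139 − 0.140)/6.1009 = 187 days (vs. the pure-advection estimate x/v = 187 d).

187 days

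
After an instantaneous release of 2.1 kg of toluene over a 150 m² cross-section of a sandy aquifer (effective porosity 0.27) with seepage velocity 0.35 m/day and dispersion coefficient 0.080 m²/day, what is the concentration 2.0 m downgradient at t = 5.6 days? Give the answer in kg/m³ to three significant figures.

For an instantaneous plane source, C(x,t) = M/(n_e·A·√(4πDt)) · exp(−(x−vt)²/(4Dt)), with n_e·A the pore (flow) area.
Plume center vt = 0.35 × 5.6 = 1.96 m, so the well at 2.0 m is 0.04 m downgradient of the peak.
√(4πDt) = 2.373 m, giving peak height M/(n_e·A·√(4πDt)) = 2.1/(0.27 × 150 × 2.373) = 0.02185 kg/m³.
(x−vt)²/(4Dt) = (0.04)²/(4 × 0.080 × 5.6) = 0.0008929; exp(−0.0008929) = 0.9991.
C = 0.02185 × 0.9991 = 0.0218 kg/m³.

0.0218 kg/m³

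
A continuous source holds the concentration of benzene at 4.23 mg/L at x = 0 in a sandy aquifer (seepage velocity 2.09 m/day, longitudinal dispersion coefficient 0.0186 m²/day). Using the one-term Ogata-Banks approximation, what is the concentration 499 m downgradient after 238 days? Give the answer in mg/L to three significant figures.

For a continuous step input, C/C₀ ≈ ½·erfc((x−vt)/(2√(Dt))).
vt = 2.09 × 238 = 497.42 m and 2√(Dt) = 2√(0.0186 × 238) = 4.208 m.
Argument (x−vt)/(2√(Dt)) = (499 − 497.42)/4.208 = 0.3755; ½·erfc(0.3755) = 0.2977.
C = 4.23 × 0.2977 = 1.26 mg/L.

1.26 mg/L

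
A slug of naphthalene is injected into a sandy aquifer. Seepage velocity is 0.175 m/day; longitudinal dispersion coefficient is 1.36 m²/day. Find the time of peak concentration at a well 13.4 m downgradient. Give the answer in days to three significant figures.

For the 1D instantaneous-source solution, setting ∂C/∂t = 0 at fixed x gives v²t² + 2Dt − x² = 0, so t = (√(D² + v²x²) − D)/v².
√(D² + v²x²) = √(1.36² + 0.175² × 13.4²) = 2.711; v² = 0.030625.
t = (2.711 − 1.36)/0.030625 = 44.1 days (vs. the pure-advection estimate x/v = 76.6 d).

44.1 days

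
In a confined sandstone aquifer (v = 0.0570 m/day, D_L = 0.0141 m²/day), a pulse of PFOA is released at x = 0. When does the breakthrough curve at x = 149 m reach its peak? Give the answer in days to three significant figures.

2610 days

For the 1D instantaneous-source solution, setting ∂C/∂t = 0 at fixed x gives v²t² + 2Dt − x² = 0, so t = (√(D² + v²x²) − D)/v².
√(D² + v²x²) = √(0.0141² + 0.0570² × 149²) = 8.493; v² = 0.003249.
t = (8.493 − 0.0141)/0.003249 = 2610 days (vs. the pure-advection estimate x/v = 2610 d).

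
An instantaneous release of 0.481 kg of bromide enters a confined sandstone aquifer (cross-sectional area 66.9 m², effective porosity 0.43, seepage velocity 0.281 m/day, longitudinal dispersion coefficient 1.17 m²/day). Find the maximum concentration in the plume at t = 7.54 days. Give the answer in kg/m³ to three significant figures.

The peak of an instantaneous 1D plume sits at x = vt; there the Gaussian factor is 1 and C_max = M/(n_e·A·√(4πDt)), where n_e·A is the pore area the mass is dissolved in.
√(4πDt) = √(4π × 1.17 × 7.54) = 10.53 m, so C_max = 0.481/(0.43 × 66.9 × 10.53) = 0.00159 kg/m³.

0.00159 kg/m³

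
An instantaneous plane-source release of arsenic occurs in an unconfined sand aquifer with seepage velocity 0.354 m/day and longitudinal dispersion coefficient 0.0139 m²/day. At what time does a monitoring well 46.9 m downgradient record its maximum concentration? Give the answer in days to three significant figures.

For the 1D instantaneous-source solution, setting ∂C/∂t = 0 at fixed x gives v²t² + 2Dt − x² = 0, so t = (√(D² + v²x²) − D)/v².
√(D² + v²x²) = √(0.0139² + 0.354² × 46.9²) = 16.60; v² = 0.125316.
t = (16.60 − 0.0139)/0.125316 = 132 days (vs. the pure-advection estimate x/v = 132 d).

132 days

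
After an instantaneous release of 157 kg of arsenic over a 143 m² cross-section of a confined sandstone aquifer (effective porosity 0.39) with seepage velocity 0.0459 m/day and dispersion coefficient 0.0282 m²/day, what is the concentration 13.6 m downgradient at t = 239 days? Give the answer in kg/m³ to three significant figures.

0.237 kg/m³

For an instantaneous plane source, C(x,t) = M/(n_e·A·√(4πDt)) · exp(−(x−vt)²/(4Dt)), with n_e·A the pore (flow) area.
Plume center vt = 0.0459 × 239 = 10.9701 m, so the well at 13.6 m is 2.6299 m downgradient of the peak.
√(4πDt) = 9.203 m, giving peak height M/(n_e·A·√(4πDt)) = 157/(0.39 × 143 × 9.203) = 0.3059 kg/m³.
(x−vt)²/(4Dt) = (2.6299)²/(4 × 0.0282 × 239) = 0.2565; exp(−0.2565) = 0.7738.
C = 0.3059 × 0.7738 = 0.237 kg/m³.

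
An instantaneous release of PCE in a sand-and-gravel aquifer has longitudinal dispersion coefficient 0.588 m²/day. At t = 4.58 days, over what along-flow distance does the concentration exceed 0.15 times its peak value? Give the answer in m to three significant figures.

9.04 m

The plume is Gaussian with σ = √(2Dt) = √(2 × 0.588 × 4.58) = 2.321 m.
C/C_peak = exp(−Δx²/(2σ²)) = 0.15 ⇒ Δx = σ·√(−2 ln 0.15) = 2.321 × 1.948 = 4.521 m.
Width = 2Δx = 9.04 m.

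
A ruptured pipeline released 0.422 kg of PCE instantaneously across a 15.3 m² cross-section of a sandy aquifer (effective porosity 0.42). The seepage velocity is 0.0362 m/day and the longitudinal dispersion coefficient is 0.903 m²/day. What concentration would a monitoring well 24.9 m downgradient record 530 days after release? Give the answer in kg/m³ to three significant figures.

0.000832 kg/m³

For an instantaneous plane source, C(x,t) = M/(n_e·A·√(4πDt)) · exp(−(x−vt)²/(4Dt)), with n_e·A the pore (flow) area.
Plume center vt = 0.0362 × 530 = 19.186 m, so the well at 24.9 m is 5.714 m downgradient of the peak.
√(4πDt) = 77.55 m, giving peak height M/(n_e·A·√(4πDt)) = 0.422/(0.42 × 15.3 × 77.55) = 0.0008468 kg/m³.
(x−vt)²/(4Dt) = (5.714)²/(4 × 0.903 × 530) = 0.01706; exp(−0.01706) = 0.9831.
C = 0.0008468 × 0.9831 = 0.000832 kg/m³.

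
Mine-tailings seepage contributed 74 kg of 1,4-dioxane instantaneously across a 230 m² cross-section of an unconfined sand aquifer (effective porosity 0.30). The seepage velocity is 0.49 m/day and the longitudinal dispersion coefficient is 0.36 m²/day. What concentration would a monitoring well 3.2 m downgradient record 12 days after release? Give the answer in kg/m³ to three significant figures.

For an instantaneous plane source, C(x,t) = M/(n_e·A·√(4πDt)) · exp(−(x−vt)²/(4Dt)), with n_e·A the pore (flow) area.
Plume center vt = 0.49 × 12 = 5.88 m, so the well at 3.2 m is 2.68 m upgradient of the peak.
√(4πDt) = 7.368 m, giving peak height M/(n_e·A·√(4πDt)) = 74/(0.30 × 230 × 7.368) = 0.1456 kg/m³.
(x−vt)²/(4Dt) = (-2.68)²/(4 × 0.36 × 12) = 0.4156; exp(−0.4156) = 0.6599.
C = 0.1456 × 0.6599 = 0.0961 kg/m³.

0.0961 kg/m³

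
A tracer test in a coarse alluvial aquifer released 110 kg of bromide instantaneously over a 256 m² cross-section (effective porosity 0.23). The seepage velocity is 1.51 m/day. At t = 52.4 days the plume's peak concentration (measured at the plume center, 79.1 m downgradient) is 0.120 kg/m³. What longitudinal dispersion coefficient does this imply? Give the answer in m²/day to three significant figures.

0.368 m²/day

At the plume center C_max = M/(n_e·A·√(4πDt)), so D = M²/(4πt·(n_e·A·C_max)²).
n_e·A·C_max = 0.23 × 256 × 0.120 = 7.066 kg/m.
D = 110²/(4π × 52.4 × 7.066²) = 0.368 m²/day.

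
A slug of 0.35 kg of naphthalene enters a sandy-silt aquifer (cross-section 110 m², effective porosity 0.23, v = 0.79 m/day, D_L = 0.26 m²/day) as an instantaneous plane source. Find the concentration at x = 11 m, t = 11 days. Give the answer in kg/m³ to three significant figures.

For an instantaneous plane source, C(x,t) = M/(n_e·A·√(4πDt)) · exp(−(x−vt)²/(4Dt)), with n_e·A the pore (flow) area.
Plume center vt = 0.79 × 11 = 8.69 m, so the well at 11 m is 2.31 m downgradient of the peak.
√(4πDt) = 5.995 m, giving peak height M/(n_e·A·√(4πDt)) = 0.35/(0.23 × 110 × 5.995) = 0.002308 kg/m³.
(x−vt)²/(4Dt) = (2.31)²/(4 × 0.26 × 11) = 0.4664; exp(−0.4664) = 0.6273.
C = 0.002308 × 0.6273 = 0.00145 kg/m³.

0.00145 kg/m³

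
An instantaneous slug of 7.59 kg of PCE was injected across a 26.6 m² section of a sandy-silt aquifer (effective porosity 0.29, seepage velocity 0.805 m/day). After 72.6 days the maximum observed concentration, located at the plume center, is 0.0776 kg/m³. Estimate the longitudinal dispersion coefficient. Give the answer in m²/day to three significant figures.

0.176 m²/day

At the plume center C_max = M/(n_e·A·√(4πDt)), so D = M²/(4πt·(n_e·A·C_max)²).
n_e·A·C_max = 0.29 × 26.6 × 0.0776 = 0.5986 kg/m.
D = 7.59²/(4π × 72.6 × 0.5986²) = 0.176 m²/day.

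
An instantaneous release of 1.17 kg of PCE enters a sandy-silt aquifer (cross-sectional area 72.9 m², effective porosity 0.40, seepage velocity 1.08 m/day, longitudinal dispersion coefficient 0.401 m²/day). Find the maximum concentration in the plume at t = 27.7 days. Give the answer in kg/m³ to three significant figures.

0.00340 kg/m³

The peak of an instantaneous 1D plume sits at x = vt; there the Gaussian factor is 1 and C_max = M/(n_e·A·√(4πDt)), where n_e·A is the pore area the mass is dissolved in.
√(4πDt) = √(4π × 0.401 × 27.7) = 11.81 m, so C_max = 1.17/(0.40 × 72.9 × 11.81) = 0.00340 kg/m³.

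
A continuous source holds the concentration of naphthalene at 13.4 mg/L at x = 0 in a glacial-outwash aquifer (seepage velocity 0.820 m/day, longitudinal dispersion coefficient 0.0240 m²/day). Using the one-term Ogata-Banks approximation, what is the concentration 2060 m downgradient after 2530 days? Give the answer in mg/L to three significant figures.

12.2 mg/L

For a continuous step input, C/C₀ ≈ ½·erfc((x−vt)/(2√(Dt))).
vt = 0.820 × 2530 = 2074.6 m and 2√(Dt) = 2√(0.0240 × 2530) = 15.58 m.
Argument (x−vt)/(2√(Dt)) = (2060 − 2074.6)/15.58 = -0.9371; ½·erfc(-0.9371) = 0.9075.
C = 13.4 × 0.9075 = 12.2 mg/L.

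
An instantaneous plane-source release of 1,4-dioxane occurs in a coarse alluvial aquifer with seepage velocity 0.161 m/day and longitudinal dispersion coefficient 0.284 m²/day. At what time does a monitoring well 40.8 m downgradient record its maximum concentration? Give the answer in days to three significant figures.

243 days

For the 1D instantaneous-source solution, setting ∂C/∂t = 0 at fixed x gives v²t² + 2Dt − x² = 0, so t = (√(D² + v²x²) − D)/v².
√(D² + v²x²) = √(0.284² + 0.161² × 40.8²) = 6.575; v² = 0.025921.
t = (6.575 − 0.284)/0.025921 = 243 days (vs. the pure-advection estimate x/v = 253 d).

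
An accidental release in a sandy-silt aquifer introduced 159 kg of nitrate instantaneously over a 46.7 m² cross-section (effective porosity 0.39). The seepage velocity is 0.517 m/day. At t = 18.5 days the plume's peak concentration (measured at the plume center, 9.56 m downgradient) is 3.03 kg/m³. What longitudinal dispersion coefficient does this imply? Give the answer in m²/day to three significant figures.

At the plume center C_max = M/(n_e·A·√(4πDt)), so D = M²/(4πt·(n_e·A·C_max)²).
n_e·A·C_max = 0.39 × 46.7 × 3.03 = 55.19 kg/m.
D = 159²/(4π × 18.5 × 55.19²) = 0.0357 m²/day.

0.0357 m²/day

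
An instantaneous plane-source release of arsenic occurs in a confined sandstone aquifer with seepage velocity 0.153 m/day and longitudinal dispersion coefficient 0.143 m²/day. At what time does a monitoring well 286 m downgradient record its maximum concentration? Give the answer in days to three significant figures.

1860 days

For the 1D instantaneous-source solution, setting ∂C/∂t = 0 at fixed x gives v²t² + 2Dt − x² = 0, so t = (√(D² + v²x²) − D)/v².
√(D² + v²x²) = √(0.143² + 0.153² × 286²) = 43.76; v² = 0.023409.
t = (43.76 − 0.143)/0.023409 = 1860 days (vs. the pure-advection estimate x/v = 1870 d).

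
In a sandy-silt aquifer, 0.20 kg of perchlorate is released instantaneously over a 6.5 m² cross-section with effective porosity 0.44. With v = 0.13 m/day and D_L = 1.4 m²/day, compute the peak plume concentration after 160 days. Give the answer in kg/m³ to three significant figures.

The peak of an instantaneous 1D plume sits at x = vt; there the Gaussian factor is 1 and C_max = M/(n_e·A·√(4πDt)), where n_e·A is the pore area the mass is dissolved in.
√(4πDt) = √(4π × 1.4 × 160) = 53.06 m, so C_max = 0.20/(0.44 × 6.5 × 53.06) = 0.00132 kg/m³.

0.00132 kg/m³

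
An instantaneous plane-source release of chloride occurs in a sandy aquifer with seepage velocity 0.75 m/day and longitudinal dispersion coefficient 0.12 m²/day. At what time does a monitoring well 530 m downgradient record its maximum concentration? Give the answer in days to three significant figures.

706 days

For the 1D instantaneous-source solution, setting ∂C/∂t = 0 at fixed x gives v²t² + 2Dt − x² = 0, so t = (√(D² + v²x²) − D)/v².
√(D² + v²x²) = √(0.12² + 0.75² × 530²) = 397.5; v² = 0.5625.
t = (397.5 − 0.12)/0.5625 = 706 days (vs. the pure-advection estimate x/v = 707 d).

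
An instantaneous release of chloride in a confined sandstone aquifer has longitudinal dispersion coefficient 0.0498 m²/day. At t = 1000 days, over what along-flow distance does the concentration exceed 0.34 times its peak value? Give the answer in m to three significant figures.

The plume is Gaussian with σ = √(2Dt) = √(2 × 0.0498 × 1000) = 9.980 m.
C/C_peak = exp(−Δx²/(2σ²)) = 0.34 ⇒ Δx = σ·√(−2 ln 0.34) = 9.980 × 1.469 = 14.66 m.
Width = 2Δx = 29.3 m.

29.3 m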